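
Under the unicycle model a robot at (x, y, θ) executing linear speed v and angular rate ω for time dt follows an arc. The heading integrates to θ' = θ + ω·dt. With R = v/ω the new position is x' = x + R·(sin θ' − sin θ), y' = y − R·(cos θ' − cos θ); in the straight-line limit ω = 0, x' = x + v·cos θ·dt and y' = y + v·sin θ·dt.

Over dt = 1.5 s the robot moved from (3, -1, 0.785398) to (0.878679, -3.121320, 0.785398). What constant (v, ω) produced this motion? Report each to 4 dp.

v = -2.0000, ω = 0.0000

Δθ = 0.785398 − 0.785398 = 0.000000
ω = Δθ/dt = 0.000000/1.5 = 0.0000
ω = 0 → v = (Δx·cos θ + Δy·sin θ)/dt = -2.0000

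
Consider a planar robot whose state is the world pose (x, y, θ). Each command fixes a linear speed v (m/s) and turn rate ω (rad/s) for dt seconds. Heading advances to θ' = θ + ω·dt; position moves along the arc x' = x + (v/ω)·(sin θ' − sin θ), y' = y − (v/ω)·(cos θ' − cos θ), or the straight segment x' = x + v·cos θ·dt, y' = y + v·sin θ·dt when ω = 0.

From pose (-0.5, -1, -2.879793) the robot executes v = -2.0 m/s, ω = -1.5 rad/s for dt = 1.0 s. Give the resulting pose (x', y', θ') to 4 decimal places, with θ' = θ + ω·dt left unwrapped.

(1.1054, -1.8526, -4.3798)

θ' = -2.8798 + -1.5·1.0 = -4.3798
R = v/ω = -2.0/-1.5 = 1.3333
x' = -0.5 + 1.3333·(sin -4.3798 − sin -2.8798) = 1.1054
y' = -1 − 1.3333·(cos -4.3798 − cos -2.8798) = -1.8526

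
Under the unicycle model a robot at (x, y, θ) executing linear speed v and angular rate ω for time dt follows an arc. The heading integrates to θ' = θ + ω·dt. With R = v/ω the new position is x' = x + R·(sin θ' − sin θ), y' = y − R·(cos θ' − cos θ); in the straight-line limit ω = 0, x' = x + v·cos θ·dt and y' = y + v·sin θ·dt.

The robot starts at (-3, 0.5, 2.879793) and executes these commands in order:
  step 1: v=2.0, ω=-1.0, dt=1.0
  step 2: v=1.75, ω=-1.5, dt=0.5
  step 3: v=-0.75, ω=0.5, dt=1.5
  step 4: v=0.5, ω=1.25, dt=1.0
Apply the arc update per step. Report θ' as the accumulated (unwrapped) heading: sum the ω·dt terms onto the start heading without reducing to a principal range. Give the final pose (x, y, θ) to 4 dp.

step 1: θ'=1.8798 (R=-2.0000) → pose (-4.3876, 1.8236, 1.8798)
step 2: θ'=1.1298 (R=-1.1667) → pose (-4.3313, 2.6764, 1.1298)
step 3: θ'=1.8798 (R=-1.5000) → pose (-4.4037, 1.5800, 1.8798)
step 4: θ'=3.1298 (R=0.4000) → pose (-4.7801, 1.8583, 3.1298)

(-4.7801, 1.8583, 3.1298)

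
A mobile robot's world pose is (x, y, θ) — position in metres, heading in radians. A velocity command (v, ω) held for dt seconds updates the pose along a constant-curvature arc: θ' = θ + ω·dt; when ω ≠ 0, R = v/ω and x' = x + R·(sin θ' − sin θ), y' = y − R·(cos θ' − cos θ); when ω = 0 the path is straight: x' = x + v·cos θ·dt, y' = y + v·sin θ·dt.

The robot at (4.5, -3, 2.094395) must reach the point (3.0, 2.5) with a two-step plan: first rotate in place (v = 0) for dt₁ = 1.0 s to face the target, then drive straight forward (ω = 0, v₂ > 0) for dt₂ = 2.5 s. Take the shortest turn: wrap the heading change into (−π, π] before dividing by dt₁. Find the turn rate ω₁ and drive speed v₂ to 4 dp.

ω₁ = -0.2573, v₂ = 2.2804

heading to target = atan2(2.5−-3, 3−4.5) = 1.8370
Δθ = wrap(1.8370 − 2.0944) = -0.2573; ω₁ = Δθ/dt₁ = -0.2573
distance = √((3−4.5)² + (2.5−-3)²) = 5.7009; v₂ = distance/dt₂ = 2.2804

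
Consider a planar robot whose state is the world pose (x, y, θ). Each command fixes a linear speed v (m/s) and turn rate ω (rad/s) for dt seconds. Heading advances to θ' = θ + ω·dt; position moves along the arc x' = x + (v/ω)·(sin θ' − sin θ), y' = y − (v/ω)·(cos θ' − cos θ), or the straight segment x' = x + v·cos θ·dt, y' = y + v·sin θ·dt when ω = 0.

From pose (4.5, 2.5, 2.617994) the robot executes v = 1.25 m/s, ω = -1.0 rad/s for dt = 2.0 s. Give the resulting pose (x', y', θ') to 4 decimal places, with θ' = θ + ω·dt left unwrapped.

θ' = 2.6180 + -1.0·2.0 = 0.6180
R = v/ω = 1.25/-1.0 = -1.2500
x' = 4.5 + -1.2500·(sin 0.6180 − sin 2.6180) = 4.4007
y' = 2.5 − -1.2500·(cos 0.6180 − cos 2.6180) = 4.6013

(4.4007, 4.6013, 0.6180)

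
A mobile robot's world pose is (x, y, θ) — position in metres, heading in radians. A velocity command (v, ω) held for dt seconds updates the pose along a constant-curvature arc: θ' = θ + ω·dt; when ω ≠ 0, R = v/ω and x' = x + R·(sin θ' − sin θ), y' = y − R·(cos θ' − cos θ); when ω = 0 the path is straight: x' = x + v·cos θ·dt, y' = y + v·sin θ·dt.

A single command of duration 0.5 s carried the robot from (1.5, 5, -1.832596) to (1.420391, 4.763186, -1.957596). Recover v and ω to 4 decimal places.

Δθ = -1.957596 − -1.832596 = -0.125000
ω = Δθ/dt = -0.125000/0.5 = -0.2500
R = −Δy/(cos θ' − cos θ) = -2.0000
v = R·ω = -2.0000·-0.2500 = 0.5000

v = 0.5000, ω = -0.2500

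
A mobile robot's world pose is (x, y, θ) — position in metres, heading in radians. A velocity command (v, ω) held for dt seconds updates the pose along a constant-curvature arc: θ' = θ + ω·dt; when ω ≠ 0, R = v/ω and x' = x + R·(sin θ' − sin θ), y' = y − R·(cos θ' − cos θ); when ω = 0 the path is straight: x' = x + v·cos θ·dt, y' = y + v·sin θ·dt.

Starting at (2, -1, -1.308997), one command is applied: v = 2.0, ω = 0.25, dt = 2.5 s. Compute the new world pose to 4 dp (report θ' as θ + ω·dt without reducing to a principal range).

θ' = -1.3090 + 0.25·2.5 = -0.6840
R = v/ω = 2.0/0.25 = 8.0000
x' = 2 + 8.0000·(sin -0.6840 − sin -1.3090) = 4.6722
y' = -1 − 8.0000·(cos -0.6840 − cos -1.3090) = -5.1299

(4.6722, -5.1299, -0.6840)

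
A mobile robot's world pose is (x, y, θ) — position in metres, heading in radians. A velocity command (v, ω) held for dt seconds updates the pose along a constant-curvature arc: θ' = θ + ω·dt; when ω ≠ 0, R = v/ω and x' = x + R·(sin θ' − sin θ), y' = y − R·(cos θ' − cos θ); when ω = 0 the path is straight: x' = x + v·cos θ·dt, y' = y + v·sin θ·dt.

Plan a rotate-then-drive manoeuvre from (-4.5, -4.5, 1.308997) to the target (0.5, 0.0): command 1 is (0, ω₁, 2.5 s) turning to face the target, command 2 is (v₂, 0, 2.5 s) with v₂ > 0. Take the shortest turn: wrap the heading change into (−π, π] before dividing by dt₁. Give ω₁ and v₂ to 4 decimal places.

heading to target = atan2(0−-4.5, 0.5−-4.5) = 0.7328
Δθ = wrap(0.7328 − 1.3090) = -0.5762; ω₁ = Δθ/dt₁ = -0.2305
distance = √((0.5−-4.5)² + (0−-4.5)²) = 6.7268; v₂ = distance/dt₂ = 2.6907

ω₁ = -0.2305, v₂ = 2.6907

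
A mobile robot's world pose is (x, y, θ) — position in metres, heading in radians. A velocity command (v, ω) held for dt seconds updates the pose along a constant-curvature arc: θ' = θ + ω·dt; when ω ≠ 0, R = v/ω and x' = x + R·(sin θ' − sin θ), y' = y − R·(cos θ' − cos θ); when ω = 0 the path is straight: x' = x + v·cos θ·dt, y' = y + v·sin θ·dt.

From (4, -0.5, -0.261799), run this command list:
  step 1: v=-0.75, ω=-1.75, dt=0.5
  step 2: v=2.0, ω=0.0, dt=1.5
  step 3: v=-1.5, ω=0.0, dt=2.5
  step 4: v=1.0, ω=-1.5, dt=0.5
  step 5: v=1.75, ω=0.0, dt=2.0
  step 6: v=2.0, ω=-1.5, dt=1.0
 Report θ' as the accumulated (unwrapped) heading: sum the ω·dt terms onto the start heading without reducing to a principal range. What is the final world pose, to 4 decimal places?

step 1: θ'=-1.1368 (R=0.4286) → pose (3.7221, -0.2662, -1.1368)
step 2: θ'=-1.1368 (straight) → pose (4.9836, -2.9881, -1.1368)
step 3: θ'=-1.1368 (straight) → pose (3.4067, 0.4142, -1.1368)
step 4: θ'=-1.8868 (R=-0.6667) → pose (3.4355, -0.0733, -1.8868)
step 5: θ'=-1.8868 (straight) → pose (2.3478, -3.4000, -1.8868)
step 6: θ'=-3.3868 (R=-1.3333) → pose (0.7568, -4.2791, -3.3868)

(0.7568, -4.2791, -3.3868)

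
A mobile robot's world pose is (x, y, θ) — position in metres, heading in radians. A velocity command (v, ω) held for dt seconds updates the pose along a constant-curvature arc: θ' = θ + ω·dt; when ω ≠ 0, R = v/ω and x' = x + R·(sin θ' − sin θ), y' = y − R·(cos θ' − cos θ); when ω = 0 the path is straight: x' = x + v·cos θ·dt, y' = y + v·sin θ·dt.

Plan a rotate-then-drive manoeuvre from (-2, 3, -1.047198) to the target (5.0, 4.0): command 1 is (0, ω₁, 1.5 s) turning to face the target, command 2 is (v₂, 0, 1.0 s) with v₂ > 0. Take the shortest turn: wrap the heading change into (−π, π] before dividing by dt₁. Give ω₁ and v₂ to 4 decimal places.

heading to target = atan2(4−3, 5−-2) = 0.1419
Δθ = wrap(0.1419 − -1.0472) = 1.1891; ω₁ = Δθ/dt₁ = 0.7927
distance = √((5−-2)² + (4−3)²) = 7.0711; v₂ = distance/dt₂ = 7.0711

ω₁ = 0.7927, v₂ = 7.0711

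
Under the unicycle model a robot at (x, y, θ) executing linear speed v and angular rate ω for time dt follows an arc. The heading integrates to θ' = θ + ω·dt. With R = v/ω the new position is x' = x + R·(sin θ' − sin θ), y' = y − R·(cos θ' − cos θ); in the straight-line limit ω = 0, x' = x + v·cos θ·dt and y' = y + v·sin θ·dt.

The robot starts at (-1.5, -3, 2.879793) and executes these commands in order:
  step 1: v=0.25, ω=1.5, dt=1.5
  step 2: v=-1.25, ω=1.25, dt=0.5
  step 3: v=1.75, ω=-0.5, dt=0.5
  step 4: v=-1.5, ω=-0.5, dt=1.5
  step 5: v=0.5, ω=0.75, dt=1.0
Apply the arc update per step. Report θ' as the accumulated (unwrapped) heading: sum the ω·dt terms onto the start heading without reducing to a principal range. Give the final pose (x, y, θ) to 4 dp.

(-2.1054, -1.7383, 5.5048)

step 1: θ'=5.1298 (R=0.1667) → pose (-1.6955, -3.2286, 5.1298)
step 2: θ'=5.7548 (R=-1.0000) → pose (-2.1055, -2.7703, 5.7548)
step 3: θ'=5.5048 (R=-3.5000) → pose (-1.4125, -3.3008, 5.5048)
step 4: θ'=4.7548 (R=3.0000) → pose (-2.3034, -1.2919, 4.7548)
step 5: θ'=5.5048 (R=0.6667) → pose (-2.1054, -1.7383, 5.5048)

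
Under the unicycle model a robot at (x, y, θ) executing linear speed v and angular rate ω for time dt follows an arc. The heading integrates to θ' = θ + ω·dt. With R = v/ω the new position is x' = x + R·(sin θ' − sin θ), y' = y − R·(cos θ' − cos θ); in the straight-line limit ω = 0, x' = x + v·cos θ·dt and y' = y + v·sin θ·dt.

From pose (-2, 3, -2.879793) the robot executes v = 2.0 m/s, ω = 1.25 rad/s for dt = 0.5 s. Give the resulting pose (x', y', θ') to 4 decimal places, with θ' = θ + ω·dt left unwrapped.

(-2.8260, 2.4656, -2.2548)

θ' = -2.8798 + 1.25·0.5 = -2.2548
R = v/ω = 2.0/1.25 = 1.6000
x' = -2 + 1.6000·(sin -2.2548 − sin -2.8798) = -2.8260
y' = 3 − 1.6000·(cos -2.2548 − cos -2.8798) = 2.4656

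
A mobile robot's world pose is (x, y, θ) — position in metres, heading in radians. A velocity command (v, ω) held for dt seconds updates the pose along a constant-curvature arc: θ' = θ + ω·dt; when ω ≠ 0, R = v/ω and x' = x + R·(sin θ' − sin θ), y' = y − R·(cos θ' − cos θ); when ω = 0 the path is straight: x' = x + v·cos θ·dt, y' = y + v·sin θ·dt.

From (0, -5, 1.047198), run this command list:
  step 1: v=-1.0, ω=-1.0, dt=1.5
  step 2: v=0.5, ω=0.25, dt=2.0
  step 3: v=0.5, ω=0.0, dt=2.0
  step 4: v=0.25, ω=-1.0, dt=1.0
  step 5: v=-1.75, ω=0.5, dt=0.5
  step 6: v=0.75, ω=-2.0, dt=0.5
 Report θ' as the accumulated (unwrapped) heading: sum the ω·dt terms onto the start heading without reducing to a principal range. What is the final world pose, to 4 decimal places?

(0.4192, -5.3490, -1.7028)

step 1: θ'=-0.4528 (R=1.0000) → pose (-1.3035, -5.3992, -0.4528)
step 2: θ'=0.0472 (R=2.0000) → pose (-0.3342, -5.5985, 0.0472)
step 3: θ'=0.0472 (straight) → pose (0.6647, -5.5514, 0.0472)
step 4: θ'=-0.9528 (R=-0.2500) → pose (0.8803, -5.6562, -0.9528)
step 5: θ'=-0.7028 (R=-3.5000) → pose (0.2899, -5.0135, -0.7028)
step 6: θ'=-1.7028 (R=-0.3750) → pose (0.4192, -5.3490, -1.7028)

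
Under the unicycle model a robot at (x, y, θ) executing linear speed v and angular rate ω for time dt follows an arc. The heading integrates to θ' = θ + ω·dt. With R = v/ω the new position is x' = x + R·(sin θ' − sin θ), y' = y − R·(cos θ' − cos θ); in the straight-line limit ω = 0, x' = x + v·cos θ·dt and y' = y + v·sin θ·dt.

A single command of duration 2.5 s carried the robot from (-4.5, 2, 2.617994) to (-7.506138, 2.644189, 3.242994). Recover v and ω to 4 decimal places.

Δθ = 3.242994 − 2.617994 = 0.625000
ω = Δθ/dt = 0.625000/2.5 = 0.2500
R = Δx/(sin θ' − sin θ) = 5.0000
v = R·ω = 5.0000·0.2500 = 1.2500

v = 1.2500, ω = 0.2500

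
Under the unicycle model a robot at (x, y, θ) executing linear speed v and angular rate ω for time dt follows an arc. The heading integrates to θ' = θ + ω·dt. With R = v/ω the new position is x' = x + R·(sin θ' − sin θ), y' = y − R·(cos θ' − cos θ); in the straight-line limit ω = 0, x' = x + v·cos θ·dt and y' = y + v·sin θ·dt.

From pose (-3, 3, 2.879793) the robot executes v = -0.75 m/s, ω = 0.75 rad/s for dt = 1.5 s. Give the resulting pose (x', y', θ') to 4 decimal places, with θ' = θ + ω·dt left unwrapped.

θ' = 2.8798 + 0.75·1.5 = 4.0048
R = v/ω = -0.75/0.75 = -1.0000
x' = -3 + -1.0000·(sin 4.0048 − sin 2.8798) = -1.9813
y' = 3 − -1.0000·(cos 4.0048 − cos 2.8798) = 3.3159

(-1.9813, 3.3159, 4.0048)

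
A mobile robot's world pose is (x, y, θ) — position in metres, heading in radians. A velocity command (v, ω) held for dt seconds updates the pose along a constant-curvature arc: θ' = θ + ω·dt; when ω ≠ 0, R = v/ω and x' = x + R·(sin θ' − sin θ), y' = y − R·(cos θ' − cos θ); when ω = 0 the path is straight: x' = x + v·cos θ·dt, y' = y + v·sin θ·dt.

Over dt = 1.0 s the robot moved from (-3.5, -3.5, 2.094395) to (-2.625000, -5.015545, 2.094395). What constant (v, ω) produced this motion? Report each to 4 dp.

v = -1.7500, ω = 0.0000

Δθ = 2.094395 − 2.094395 = 0.000000
ω = Δθ/dt = 0.000000/1.0 = 0.0000
ω = 0 → v = (Δx·cos θ + Δy·sin θ)/dt = -1.7500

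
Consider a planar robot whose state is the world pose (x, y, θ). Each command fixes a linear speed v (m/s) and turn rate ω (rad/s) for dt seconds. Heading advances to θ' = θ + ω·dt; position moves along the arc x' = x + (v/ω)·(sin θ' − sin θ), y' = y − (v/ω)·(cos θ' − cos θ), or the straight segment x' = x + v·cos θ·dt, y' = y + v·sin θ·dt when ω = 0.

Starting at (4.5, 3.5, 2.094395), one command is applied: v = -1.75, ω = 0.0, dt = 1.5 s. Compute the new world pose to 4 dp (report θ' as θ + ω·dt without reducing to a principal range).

(5.8125, 1.2267, 2.0944)

θ' = 2.0944 + 0.0·1.5 = 2.0944
ω = 0 → straight: x' = 4.5 + -1.75·cos(2.0944)·1.5 = 5.8125
y' = 3.5 + -1.75·sin(2.0944)·1.5 = 1.2267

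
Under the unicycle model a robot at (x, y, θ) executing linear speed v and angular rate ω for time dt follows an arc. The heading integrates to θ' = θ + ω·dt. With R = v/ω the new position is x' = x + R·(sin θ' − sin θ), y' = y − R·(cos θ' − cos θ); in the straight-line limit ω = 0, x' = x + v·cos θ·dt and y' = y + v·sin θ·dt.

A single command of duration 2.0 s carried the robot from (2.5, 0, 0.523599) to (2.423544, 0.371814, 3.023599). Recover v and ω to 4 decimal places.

Δθ = 3.023599 − 0.523599 = 2.500000
ω = Δθ/dt = 2.500000/2.0 = 1.2500
R = −Δy/(cos θ' − cos θ) = 0.2000
v = R·ω = 0.2000·1.2500 = 0.2500

v = 0.2500, ω = 1.2500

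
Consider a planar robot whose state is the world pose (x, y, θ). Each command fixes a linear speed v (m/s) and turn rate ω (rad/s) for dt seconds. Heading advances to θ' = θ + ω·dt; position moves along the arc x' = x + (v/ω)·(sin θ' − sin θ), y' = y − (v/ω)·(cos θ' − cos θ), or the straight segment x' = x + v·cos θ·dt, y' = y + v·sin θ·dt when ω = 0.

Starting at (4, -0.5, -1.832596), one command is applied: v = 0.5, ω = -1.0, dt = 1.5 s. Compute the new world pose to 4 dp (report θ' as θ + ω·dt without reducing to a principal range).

θ' = -1.8326 + -1.0·1.5 = -3.3326
R = v/ω = 0.5/-1.0 = -0.5000
x' = 4 + -0.5000·(sin -3.3326 − sin -1.8326) = 3.4221
y' = -0.5 − -0.5000·(cos -3.3326 − cos -1.8326) = -0.8615

(3.4221, -0.8615, -3.3326)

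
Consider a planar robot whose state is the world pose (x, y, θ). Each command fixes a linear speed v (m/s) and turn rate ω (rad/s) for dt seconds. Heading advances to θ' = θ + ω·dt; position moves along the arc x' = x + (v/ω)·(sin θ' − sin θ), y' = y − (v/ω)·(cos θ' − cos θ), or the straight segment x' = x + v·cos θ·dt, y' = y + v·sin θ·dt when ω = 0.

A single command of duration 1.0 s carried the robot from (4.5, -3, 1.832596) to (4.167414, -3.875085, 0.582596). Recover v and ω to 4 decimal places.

v = -1.0000, ω = -1.2500

Δθ = 0.582596 − 1.832596 = -1.250000
ω = Δθ/dt = -1.250000/1.0 = -1.2500
R = −Δy/(cos θ' − cos θ) = 0.8000
v = R·ω = 0.8000·-1.2500 = -1.0000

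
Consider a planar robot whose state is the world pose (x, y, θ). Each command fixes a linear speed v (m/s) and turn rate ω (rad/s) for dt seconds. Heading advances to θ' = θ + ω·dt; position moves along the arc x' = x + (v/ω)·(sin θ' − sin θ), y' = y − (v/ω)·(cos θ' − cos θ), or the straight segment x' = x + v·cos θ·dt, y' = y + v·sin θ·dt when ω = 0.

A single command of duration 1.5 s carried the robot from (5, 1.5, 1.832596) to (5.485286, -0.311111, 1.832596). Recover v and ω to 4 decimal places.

Δθ = 1.832596 − 1.832596 = 0.000000
ω = Δθ/dt = 0.000000/1.5 = 0.0000
ω = 0 → v = (Δx·cos θ + Δy·sin θ)/dt = -1.2500

v = -1.2500, ω = 0.0000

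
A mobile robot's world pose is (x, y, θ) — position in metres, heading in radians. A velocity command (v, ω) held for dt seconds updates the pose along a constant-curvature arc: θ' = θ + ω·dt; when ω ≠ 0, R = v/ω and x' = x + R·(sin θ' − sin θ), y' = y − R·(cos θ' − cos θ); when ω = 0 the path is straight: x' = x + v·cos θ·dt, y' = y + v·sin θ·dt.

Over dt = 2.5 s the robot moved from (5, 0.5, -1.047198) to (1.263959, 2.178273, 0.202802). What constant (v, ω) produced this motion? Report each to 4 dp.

Δθ = 0.202802 − -1.047198 = 1.250000
ω = Δθ/dt = 1.250000/2.5 = 0.5000
R = Δx/(sin θ' − sin θ) = -3.5000
v = R·ω = -3.5000·0.5000 = -1.7500

v = -1.7500, ω = 0.5000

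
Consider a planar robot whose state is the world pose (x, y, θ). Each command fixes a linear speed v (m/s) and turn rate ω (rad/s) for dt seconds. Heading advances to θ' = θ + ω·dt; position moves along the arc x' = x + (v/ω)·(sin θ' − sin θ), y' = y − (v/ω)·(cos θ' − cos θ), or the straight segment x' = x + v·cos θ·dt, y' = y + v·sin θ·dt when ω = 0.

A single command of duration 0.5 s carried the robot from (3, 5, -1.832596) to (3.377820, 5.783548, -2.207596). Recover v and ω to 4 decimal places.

v = -1.7500, ω = -0.7500

Δθ = -2.207596 − -1.832596 = -0.375000
ω = Δθ/dt = -0.375000/0.5 = -0.7500
R = −Δy/(cos θ' − cos θ) = 2.3333
v = R·ω = 2.3333·-0.7500 = -1.7500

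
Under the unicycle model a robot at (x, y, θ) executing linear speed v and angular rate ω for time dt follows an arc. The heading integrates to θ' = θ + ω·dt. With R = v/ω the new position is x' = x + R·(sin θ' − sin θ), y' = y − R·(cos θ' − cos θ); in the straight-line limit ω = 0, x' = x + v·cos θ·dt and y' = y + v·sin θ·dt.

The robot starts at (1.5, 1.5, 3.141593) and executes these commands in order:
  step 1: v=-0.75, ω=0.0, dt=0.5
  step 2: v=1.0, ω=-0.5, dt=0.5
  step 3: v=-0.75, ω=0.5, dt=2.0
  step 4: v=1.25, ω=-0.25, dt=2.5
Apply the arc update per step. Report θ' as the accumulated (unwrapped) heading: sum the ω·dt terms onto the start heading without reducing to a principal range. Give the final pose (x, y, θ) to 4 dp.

(-0.0111, 0.6155, 3.2666)

step 1: θ'=3.1416 (straight) → pose (1.8750, 1.5000, 3.1416)
step 2: θ'=2.8916 (R=-2.0000) → pose (1.3802, 1.5622, 2.8916)
step 3: θ'=3.8916 (R=-1.5000) → pose (2.7738, 1.9180, 3.8916)
step 4: θ'=3.2666 (R=-5.0000) → pose (-0.0111, 0.6155, 3.2666)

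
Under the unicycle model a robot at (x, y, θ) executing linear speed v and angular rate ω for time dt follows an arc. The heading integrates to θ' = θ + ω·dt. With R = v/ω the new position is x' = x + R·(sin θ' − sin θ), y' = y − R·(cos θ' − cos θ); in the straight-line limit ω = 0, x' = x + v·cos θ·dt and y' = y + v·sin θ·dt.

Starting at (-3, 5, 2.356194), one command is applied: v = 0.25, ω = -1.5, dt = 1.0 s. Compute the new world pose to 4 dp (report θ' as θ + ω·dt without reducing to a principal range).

(-3.0080, 5.2271, 0.8562)

θ' = 2.3562 + -1.5·1.0 = 0.8562
R = v/ω = 0.25/-1.5 = -0.1667
x' = -3 + -0.1667·(sin 0.8562 − sin 2.3562) = -3.0080
y' = 5 − -0.1667·(cos 0.8562 − cos 2.3562) = 5.2271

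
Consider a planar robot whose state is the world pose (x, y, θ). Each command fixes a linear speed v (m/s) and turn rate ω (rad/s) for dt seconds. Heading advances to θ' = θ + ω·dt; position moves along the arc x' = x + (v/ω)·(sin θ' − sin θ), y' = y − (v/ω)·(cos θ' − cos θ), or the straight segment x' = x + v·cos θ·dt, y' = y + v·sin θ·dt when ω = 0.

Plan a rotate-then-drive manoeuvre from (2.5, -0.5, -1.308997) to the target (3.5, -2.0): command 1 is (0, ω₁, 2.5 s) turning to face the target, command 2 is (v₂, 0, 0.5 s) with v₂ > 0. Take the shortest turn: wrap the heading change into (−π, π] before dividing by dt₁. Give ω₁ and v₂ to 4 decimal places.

heading to target = atan2(-2−-0.5, 3.5−2.5) = -0.9828
Δθ = wrap(-0.9828 − -1.3090) = 0.3262; ω₁ = Δθ/dt₁ = 0.1305
distance = √((3.5−2.5)² + (-2−-0.5)²) = 1.8028; v₂ = distance/dt₂ = 3.6056

ω₁ = 0.1305, v₂ = 3.6056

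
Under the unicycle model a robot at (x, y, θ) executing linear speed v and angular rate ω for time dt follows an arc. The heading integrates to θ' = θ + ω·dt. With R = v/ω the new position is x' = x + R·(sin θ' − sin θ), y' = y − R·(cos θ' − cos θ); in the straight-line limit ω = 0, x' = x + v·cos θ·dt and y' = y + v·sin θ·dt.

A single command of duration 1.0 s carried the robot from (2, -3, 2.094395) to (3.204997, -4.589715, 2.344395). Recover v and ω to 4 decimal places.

v = -2.0000, ω = 0.2500

Δθ = 2.344395 − 2.094395 = 0.250000
ω = Δθ/dt = 0.250000/1.0 = 0.2500
R = −Δy/(cos θ' − cos θ) = -8.0000
v = R·ω = -8.0000·0.2500 = -2.0000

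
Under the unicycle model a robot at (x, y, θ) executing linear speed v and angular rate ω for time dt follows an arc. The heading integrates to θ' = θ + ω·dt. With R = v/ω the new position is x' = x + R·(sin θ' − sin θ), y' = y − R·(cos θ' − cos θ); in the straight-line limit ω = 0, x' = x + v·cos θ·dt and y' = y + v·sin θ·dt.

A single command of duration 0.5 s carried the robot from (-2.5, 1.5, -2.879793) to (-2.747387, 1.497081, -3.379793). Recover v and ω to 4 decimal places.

v = 0.5000, ω = -1.0000

Δθ = -3.379793 − -2.879793 = -0.500000
ω = Δθ/dt = -0.500000/0.5 = -1.0000
R = Δx/(sin θ' − sin θ) = -0.5000
v = R·ω = -0.5000·-1.0000 = 0.5000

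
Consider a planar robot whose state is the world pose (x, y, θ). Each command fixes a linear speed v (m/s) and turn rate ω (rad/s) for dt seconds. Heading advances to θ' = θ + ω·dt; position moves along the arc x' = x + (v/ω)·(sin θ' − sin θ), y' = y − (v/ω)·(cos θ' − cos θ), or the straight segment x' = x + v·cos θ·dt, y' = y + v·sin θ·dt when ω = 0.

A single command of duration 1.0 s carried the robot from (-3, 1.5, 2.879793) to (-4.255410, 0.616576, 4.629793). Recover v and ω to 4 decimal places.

Δθ = 4.629793 − 2.879793 = 1.750000
ω = Δθ/dt = 1.750000/1.0 = 1.7500
R = Δx/(sin θ' − sin θ) = 1.0000
v = R·ω = 1.0000·1.7500 = 1.7500

v = 1.7500, ω = 1.7500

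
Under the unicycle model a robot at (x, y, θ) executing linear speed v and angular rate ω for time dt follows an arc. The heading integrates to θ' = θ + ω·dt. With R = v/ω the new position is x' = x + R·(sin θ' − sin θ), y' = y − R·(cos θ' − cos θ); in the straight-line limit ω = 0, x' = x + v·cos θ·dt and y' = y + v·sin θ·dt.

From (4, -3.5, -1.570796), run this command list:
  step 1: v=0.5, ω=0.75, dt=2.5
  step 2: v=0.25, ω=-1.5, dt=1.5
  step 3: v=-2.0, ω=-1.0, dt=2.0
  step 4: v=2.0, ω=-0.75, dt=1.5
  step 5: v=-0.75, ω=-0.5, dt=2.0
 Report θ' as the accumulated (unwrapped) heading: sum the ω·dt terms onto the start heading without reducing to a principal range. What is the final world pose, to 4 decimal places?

(6.7080, -1.8562, -6.0708)

step 1: θ'=0.3042 (R=0.6667) → pose (4.8664, -4.1361, 0.3042)
step 2: θ'=-1.9458 (R=-0.1667) → pose (5.0714, -4.3561, -1.9458)
step 3: θ'=-3.9458 (R=2.0000) → pose (8.3729, -3.7013, -3.9458)
step 4: θ'=-5.0708 (R=-2.6667) → pose (7.7965, -0.9160, -5.0708)
step 5: θ'=-6.0708 (R=1.5000) → pose (6.7080, -1.8562, -6.0708)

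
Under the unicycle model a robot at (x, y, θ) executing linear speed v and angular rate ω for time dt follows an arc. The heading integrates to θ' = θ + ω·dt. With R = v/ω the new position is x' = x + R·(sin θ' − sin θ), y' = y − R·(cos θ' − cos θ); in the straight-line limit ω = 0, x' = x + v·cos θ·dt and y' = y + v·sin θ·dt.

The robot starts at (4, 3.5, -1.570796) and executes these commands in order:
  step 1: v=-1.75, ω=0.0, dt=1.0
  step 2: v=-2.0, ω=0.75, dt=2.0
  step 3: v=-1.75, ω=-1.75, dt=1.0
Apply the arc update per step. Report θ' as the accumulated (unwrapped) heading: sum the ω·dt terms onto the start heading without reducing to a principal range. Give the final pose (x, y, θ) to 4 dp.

step 1: θ'=-1.5708 (straight) → pose (4.0000, 5.2500, -1.5708)
step 2: θ'=-0.0708 (R=-2.6667) → pose (1.5220, 7.9100, -0.0708)
step 3: θ'=-1.8208 (R=1.0000) → pose (0.6238, 9.1549, -1.8208)

(0.6238, 9.1549, -1.8208)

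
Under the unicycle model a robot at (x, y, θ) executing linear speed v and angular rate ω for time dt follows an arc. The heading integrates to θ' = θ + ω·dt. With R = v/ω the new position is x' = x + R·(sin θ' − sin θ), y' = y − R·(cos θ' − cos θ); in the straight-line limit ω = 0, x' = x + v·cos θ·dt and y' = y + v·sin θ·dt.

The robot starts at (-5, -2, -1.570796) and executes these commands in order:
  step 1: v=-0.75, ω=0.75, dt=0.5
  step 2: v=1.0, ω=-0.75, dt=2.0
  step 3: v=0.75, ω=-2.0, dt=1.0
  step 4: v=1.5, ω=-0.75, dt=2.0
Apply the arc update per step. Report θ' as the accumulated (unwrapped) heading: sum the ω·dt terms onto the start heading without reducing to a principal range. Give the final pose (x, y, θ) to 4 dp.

(-4.4467, -0.9674, -6.1958)

step 1: θ'=-1.1958 (R=-1.0000) → pose (-5.0695, -1.6337, -1.1958)
step 2: θ'=-2.6958 (R=-1.3333) → pose (-5.7353, -3.3251, -2.6958)
step 3: θ'=-4.6958 (R=-0.3750) → pose (-6.2719, -2.9930, -4.6958)
step 4: θ'=-6.1958 (R=-2.0000) → pose (-4.4467, -0.9674, -6.1958)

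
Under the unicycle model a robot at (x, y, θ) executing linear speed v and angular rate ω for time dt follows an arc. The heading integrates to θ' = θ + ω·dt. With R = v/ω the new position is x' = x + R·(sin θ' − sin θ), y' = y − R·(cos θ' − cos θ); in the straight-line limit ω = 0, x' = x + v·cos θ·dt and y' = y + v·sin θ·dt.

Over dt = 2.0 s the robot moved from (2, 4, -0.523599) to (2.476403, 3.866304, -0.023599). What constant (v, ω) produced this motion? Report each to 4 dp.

Δθ = -0.023599 − -0.523599 = 0.500000
ω = Δθ/dt = 0.500000/2.0 = 0.2500
R = Δx/(sin θ' − sin θ) = 1.0000
v = R·ω = 1.0000·0.2500 = 0.2500

v = 0.2500, ω = 0.2500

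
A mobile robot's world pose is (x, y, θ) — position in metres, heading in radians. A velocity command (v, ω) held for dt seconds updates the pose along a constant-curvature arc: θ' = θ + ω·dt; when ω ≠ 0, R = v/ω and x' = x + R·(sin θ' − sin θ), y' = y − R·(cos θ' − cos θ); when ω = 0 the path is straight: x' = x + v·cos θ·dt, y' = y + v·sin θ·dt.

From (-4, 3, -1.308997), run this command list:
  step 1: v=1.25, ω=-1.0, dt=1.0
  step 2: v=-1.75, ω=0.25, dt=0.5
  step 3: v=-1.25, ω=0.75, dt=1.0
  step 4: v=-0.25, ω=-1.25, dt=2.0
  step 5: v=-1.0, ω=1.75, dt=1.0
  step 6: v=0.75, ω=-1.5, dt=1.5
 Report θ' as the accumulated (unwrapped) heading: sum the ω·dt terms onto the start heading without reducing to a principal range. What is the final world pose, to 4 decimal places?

step 1: θ'=-2.3090 (R=-1.2500) → pose (-4.2828, 1.8353, -2.3090)
step 2: θ'=-2.1840 (R=-7.0000) → pose (-3.7359, 2.5176, -2.1840)
step 3: θ'=-1.4340 (R=-1.6667) → pose (-3.4478, 3.7040, -1.4340)
step 4: θ'=-3.9340 (R=0.2000) → pose (-3.1073, 3.8717, -3.9340)
step 5: θ'=-2.1840 (R=-0.5714) → pose (-2.2331, 3.9441, -2.1840)
step 6: θ'=-4.4340 (R=-0.5000) → pose (-3.1227, 4.0944, -4.4340)

(-3.1227, 4.0944, -4.4340)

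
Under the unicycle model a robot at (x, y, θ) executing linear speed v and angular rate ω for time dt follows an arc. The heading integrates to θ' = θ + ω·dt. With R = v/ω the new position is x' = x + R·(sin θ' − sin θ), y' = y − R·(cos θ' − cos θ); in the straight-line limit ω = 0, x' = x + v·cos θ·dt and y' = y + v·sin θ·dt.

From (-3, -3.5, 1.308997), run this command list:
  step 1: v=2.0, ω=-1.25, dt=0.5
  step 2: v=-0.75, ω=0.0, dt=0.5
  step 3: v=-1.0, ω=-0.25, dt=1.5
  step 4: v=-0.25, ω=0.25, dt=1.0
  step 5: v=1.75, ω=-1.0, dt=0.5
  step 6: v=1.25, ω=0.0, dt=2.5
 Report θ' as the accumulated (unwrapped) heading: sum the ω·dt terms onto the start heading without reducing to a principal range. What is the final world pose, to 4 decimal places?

(-0.3491, -3.2786, 0.0590)

step 1: θ'=0.6840 (R=-1.6000) → pose (-2.4656, -2.6740, 0.6840)
step 2: θ'=0.6840 (straight) → pose (-2.7562, -2.9110, 0.6840)
step 3: θ'=0.3090 (R=4.0000) → pose (-4.0674, -3.6213, 0.3090)
step 4: θ'=0.5590 (R=-1.0000) → pose (-4.2936, -3.7262, 0.5590)
step 5: θ'=0.0590 (R=-1.7500) → pose (-3.4687, -3.4629, 0.0590)
step 6: θ'=0.0590 (straight) → pose (-0.3491, -3.2786, 0.0590)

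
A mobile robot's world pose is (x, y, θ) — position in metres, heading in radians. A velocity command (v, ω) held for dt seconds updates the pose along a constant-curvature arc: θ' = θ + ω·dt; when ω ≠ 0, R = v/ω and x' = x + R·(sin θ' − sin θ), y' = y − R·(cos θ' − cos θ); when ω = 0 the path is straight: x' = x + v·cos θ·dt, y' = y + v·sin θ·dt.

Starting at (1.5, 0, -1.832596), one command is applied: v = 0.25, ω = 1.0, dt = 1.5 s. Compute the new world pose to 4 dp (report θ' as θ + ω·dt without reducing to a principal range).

θ' = -1.8326 + 1.0·1.5 = -0.3326
R = v/ω = 0.25/1.0 = 0.2500
x' = 1.5 + 0.2500·(sin -0.3326 − sin -1.8326) = 1.6599
y' = 0 − 0.2500·(cos -0.3326 − cos -1.8326) = -0.3010

(1.6599, -0.3010, -0.3326)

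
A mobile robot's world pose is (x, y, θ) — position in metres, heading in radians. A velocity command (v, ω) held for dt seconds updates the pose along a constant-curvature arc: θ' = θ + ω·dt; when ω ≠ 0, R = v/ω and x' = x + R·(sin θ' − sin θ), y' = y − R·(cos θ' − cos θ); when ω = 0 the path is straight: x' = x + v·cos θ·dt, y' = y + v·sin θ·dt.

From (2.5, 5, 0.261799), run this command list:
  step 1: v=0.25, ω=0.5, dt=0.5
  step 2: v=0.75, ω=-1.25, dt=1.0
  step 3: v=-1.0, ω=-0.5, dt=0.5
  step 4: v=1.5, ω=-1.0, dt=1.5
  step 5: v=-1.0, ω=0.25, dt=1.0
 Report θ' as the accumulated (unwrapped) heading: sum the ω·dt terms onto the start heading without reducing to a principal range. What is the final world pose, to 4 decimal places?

step 1: θ'=0.5118 (R=0.5000) → pose (2.6155, 5.0470, 0.5118)
step 2: θ'=-0.7382 (R=-0.6000) → pose (3.3131, 4.9677, -0.7382)
step 3: θ'=-0.9882 (R=2.0000) → pose (2.9889, 5.3467, -0.9882)
step 4: θ'=-2.4882 (R=-1.5000) → pose (2.6482, 3.3304, -2.4882)
step 5: θ'=-2.2382 (R=-4.0000) → pose (3.3584, 4.0307, -2.2382)

(3.3584, 4.0307, -2.2382)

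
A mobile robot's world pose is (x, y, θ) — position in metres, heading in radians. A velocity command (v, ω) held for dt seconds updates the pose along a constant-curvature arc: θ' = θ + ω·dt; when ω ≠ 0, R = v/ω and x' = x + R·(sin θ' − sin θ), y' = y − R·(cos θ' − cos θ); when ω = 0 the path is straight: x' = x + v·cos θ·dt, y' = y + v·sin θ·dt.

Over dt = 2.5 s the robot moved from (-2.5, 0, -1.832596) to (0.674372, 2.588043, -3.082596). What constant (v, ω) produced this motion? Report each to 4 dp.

v = -1.7500, ω = -0.5000

Δθ = -3.082596 − -1.832596 = -1.250000
ω = Δθ/dt = -1.250000/2.5 = -0.5000
R = Δx/(sin θ' − sin θ) = 3.5000
v = R·ω = 3.5000·-0.5000 = -1.7500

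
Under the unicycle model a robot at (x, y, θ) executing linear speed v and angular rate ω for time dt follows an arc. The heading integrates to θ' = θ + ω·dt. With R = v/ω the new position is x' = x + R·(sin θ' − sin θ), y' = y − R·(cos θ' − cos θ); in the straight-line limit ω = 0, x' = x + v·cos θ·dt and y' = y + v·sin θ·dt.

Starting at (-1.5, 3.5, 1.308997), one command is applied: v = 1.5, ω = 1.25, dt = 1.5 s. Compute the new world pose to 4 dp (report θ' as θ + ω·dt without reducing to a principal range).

θ' = 1.3090 + 1.25·1.5 = 3.1840
R = v/ω = 1.5/1.25 = 1.2000
x' = -1.5 + 1.2000·(sin 3.1840 − sin 1.3090) = -2.7100
y' = 3.5 − 1.2000·(cos 3.1840 − cos 1.3090) = 5.0095

(-2.7100, 5.0095, 3.1840)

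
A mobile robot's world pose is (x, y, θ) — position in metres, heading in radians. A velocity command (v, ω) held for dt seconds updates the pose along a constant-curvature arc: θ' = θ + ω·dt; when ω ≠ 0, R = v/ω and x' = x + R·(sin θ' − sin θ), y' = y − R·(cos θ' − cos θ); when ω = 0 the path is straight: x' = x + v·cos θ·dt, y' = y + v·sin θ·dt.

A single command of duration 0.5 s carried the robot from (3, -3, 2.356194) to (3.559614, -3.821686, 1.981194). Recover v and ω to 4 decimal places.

v = -2.0000, ω = -0.7500

Δθ = 1.981194 − 2.356194 = -0.375000
ω = Δθ/dt = -0.375000/0.5 = -0.7500
R = −Δy/(cos θ' − cos θ) = 2.6667
v = R·ω = 2.6667·-0.7500 = -2.0000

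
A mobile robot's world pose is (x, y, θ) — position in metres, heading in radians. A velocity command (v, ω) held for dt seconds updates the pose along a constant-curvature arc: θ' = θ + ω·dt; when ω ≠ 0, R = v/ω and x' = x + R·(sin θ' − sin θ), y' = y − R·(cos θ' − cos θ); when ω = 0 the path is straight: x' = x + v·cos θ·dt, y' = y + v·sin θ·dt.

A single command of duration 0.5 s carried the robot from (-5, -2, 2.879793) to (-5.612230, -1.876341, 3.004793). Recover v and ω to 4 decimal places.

Δθ = 3.004793 − 2.879793 = 0.125000
ω = Δθ/dt = 0.125000/0.5 = 0.2500
R = Δx/(sin θ' − sin θ) = 5.0000
v = R·ω = 5.0000·0.2500 = 1.2500

v = 1.2500, ω = 0.2500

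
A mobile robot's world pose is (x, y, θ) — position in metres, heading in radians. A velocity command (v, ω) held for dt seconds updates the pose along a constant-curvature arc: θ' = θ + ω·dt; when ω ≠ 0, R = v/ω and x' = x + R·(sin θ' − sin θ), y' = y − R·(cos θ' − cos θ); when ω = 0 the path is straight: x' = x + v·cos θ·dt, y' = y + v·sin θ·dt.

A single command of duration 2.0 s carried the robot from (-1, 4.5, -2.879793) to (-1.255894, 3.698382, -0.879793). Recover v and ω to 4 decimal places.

v = 0.5000, ω = 1.0000

Δθ = -0.879793 − -2.879793 = 2.000000
ω = Δθ/dt = 2.000000/2.0 = 1.0000
R = −Δy/(cos θ' − cos θ) = 0.5000
v = R·ω = 0.5000·1.0000 = 0.5000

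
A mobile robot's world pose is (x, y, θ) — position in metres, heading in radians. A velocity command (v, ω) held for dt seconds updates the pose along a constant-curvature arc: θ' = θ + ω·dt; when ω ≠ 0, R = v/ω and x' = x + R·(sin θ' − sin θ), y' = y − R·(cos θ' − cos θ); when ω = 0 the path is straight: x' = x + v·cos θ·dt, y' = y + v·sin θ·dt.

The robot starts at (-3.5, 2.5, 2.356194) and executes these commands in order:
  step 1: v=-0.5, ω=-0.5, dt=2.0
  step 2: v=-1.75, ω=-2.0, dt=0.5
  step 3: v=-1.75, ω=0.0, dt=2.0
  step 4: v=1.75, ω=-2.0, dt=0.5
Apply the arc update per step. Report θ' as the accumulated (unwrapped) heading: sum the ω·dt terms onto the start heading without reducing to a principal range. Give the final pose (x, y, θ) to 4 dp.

step 1: θ'=1.3562 (R=1.0000) → pose (-3.2300, 1.5799, 1.3562)
step 2: θ'=0.3562 (R=0.8750) → pose (-3.7799, 0.9462, 0.3562)
step 3: θ'=0.3562 (straight) → pose (-7.0602, -0.2743, 0.3562)
step 4: θ'=-0.6438 (R=-0.8750) → pose (-6.2298, -0.3945, -0.6438)

(-6.2298, -0.3945, -0.6438)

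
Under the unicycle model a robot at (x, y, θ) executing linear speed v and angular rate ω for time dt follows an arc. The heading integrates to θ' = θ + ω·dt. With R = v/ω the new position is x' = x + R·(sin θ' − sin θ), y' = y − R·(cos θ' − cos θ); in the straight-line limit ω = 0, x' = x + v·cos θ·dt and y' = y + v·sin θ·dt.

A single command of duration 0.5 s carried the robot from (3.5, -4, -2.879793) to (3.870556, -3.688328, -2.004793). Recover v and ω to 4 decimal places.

Δθ = -2.004793 − -2.879793 = 0.875000
ω = Δθ/dt = 0.875000/0.5 = 1.7500
R = Δx/(sin θ' − sin θ) = -0.5714
v = R·ω = -0.5714·1.7500 = -1.0000

v = -1.0000, ω = 1.7500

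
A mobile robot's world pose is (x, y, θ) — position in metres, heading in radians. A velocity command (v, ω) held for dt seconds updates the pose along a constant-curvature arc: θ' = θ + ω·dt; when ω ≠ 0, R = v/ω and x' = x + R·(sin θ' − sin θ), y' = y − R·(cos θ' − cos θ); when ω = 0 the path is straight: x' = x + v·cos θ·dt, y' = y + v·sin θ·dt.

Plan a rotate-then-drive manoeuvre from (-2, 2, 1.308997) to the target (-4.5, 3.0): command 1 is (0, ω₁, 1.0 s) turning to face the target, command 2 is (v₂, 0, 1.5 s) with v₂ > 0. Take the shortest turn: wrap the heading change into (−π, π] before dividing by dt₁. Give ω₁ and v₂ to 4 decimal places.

ω₁ = 1.4521, v₂ = 1.7951

heading to target = atan2(3−2, -4.5−-2) = 2.7611
Δθ = wrap(2.7611 − 1.3090) = 1.4521; ω₁ = Δθ/dt₁ = 1.4521
distance = √((-4.5−-2)² + (3−2)²) = 2.6926; v₂ = distance/dt₂ = 1.7951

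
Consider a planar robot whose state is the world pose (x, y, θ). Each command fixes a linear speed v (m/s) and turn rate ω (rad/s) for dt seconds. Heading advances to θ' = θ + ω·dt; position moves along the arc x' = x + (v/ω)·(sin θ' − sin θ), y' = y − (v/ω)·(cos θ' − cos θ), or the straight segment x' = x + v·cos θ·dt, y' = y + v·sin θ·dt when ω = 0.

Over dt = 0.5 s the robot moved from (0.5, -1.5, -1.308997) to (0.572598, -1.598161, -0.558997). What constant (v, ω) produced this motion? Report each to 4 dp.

Δθ = -0.558997 − -1.308997 = 0.750000
ω = Δθ/dt = 0.750000/0.5 = 1.5000
R = −Δy/(cos θ' − cos θ) = 0.1667
v = R·ω = 0.1667·1.5000 = 0.2500

v = 0.2500, ω = 1.5000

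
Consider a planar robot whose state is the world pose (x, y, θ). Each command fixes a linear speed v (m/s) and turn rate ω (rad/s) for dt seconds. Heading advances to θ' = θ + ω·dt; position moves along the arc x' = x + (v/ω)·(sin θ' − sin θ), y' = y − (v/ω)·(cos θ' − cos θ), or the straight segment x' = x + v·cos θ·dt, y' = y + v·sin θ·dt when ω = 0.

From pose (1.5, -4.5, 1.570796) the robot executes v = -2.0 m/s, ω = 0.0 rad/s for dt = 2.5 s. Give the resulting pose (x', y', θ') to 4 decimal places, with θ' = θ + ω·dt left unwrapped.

(1.5000, -9.5000, 1.5708)

θ' = 1.5708 + 0.0·2.5 = 1.5708
ω = 0 → straight: x' = 1.5 + -2.0·cos(1.5708)·2.5 = 1.5000
y' = -4.5 + -2.0·sin(1.5708)·2.5 = -9.5000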